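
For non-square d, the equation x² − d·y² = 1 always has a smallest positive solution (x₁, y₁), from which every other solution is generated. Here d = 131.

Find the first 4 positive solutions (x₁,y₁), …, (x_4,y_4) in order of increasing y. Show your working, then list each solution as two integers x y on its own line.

10610 927
225144199 19670940
4777559892170 417417345873
101379820686703201 8857596059754120

d=131: √d = [11; 2,4,11,4,2,22] (ℓ=6, even), read p_5/q_5
a_0=11:  p_0=11·1+0=11,  q_0=11·0+1=1
…
a_2=4:  p_2=4·23+11=103,  q_2=4·2+1=9
…
a_4=4:  p_4=4·1156+103=4727,  q_4=4·101+9=413
a_5=2:  p_5=2·4727+1156=10610,  q_5=2·413+101=927
(x₁, y₁) = (10610, 927);  10610² − 131·927² = 1 ✓
(10610+927√131)^2 = 225144199 + 19670940√131
(10610+927√131)^3 = 4777559892170 + 417417345873√131
(10610+927√131)^4 = 101379820686703201 + 8857596059754120√131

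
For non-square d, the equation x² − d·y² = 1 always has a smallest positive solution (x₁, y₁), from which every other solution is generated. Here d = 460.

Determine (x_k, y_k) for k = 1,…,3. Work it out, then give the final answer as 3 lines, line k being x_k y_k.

√460 → a₀=21, period (2,4,3,1,2,10,2,1,3,4,2,42); ℓ=12 even so k=11
i=0: a=21 ⇒ p=21, q=1
i=1: a=2 ⇒ p=43, q=2
i=2: a=4 ⇒ p=193, q=9
i=3: a=3 ⇒ p=622, q=29
i=4: a=1 ⇒ p=815, q=38
i=5: a=2 ⇒ p=2252, q=105
i=6: a=10 ⇒ p=23335, q=1088
i=7: a=2 ⇒ p=48922, q=2281
…
i=9: a=3 ⇒ p=265693, q=12388
i=10: a=4 ⇒ p=1135029, q=52921
i=11: a=2 ⇒ p=2535751, q=118230
(x₁, y₁) = (2535751, 118230);  2535751² − 460·118230² = 1 ✓
k=2:  x_2 = 2535751·2535751+460·118230·118230 = 12860066268001,  y_2 = 2535751·118230+118230·2535751 = 599603681460
k=3:  x_3 = 2535751·12860066268001+460·118230·599603681460 = 65219851798297071751,  y_3 = 2535751·599603681460+118230·12860066268001 = 3040891269731634690

2535751 118230
12860066268001 599603681460
65219851798297071751 3040891269731634690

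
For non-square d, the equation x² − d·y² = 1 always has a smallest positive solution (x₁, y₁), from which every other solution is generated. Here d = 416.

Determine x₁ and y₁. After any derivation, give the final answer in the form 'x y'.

5201 255

√416 = [20; 2,1,1,9,1,1,2,40, …], period ℓ=8 (even) → k=7
a_0=20:  p_0=20·1+0=20,  q_0=20·0+1=1
a_1=2:  p_1=2·20+1=41,  q_1=2·1+0=2
a_2=1:  p_2=1·41+20=61,  q_2=1·2+1=3
…
a_4=9:  p_4=9·102+61=979,  q_4=9·5+3=48
a_5=1:  p_5=1·979+102=1081,  q_5=1·48+5=53
a_6=1:  p_6=1·1081+979=2060,  q_6=1·53+48=101
a_7=2:  p_7=2·2060+1081=5201,  q_7=2·101+53=255
fundamental: x₁=5201, y₁=255  (since 27050401 − 416·65025 = 1)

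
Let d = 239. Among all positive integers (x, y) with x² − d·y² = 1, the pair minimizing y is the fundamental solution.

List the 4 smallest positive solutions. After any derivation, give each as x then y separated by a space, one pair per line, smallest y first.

√239 → a₀=15, period (2,5,1,2,4,15,4,2,1,5,2,30); ℓ=12 even so k=11
i=0: a=15 ⇒ p=15, q=1
i=1: a=2 ⇒ p=31, q=2
i=2: a=5 ⇒ p=170, q=11
…
i=4: a=2 ⇒ p=572, q=37
i=5: a=4 ⇒ p=2489, q=161
i=6: a=15 ⇒ p=37907, q=2452
i=7: a=4 ⇒ p=154117, q=9969
…
i=9: a=1 ⇒ p=500258, q=32359
i=10: a=5 ⇒ p=2847431, q=184185
i=11: a=2 ⇒ p=6195120, q=400729
→ (6195120, 400729).  Check: 6195120²=38379511814400, 239·400729²=38379511814399, difference 1.
(6195120+400729√239)^2 = 76759023628799 + 4965128484960√239
(6195120+400729√239)^3 = 951062724926484326640 + 61519133559490389671√239
(6195120+400729√239)^4 = 11783895416893046404284364801 + 762236829394135240588726080√239

6195120 400729
76759023628799 4965128484960
951062724926484326640 61519133559490389671
11783895416893046404284364801 762236829394135240588726080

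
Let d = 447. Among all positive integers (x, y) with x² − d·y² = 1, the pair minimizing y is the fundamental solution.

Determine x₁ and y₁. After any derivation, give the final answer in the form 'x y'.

148 7

√447 → a₀=21, period (7,42); ℓ=2 even so k=1
i=0: a=21 ⇒ p=21, q=1
i=1: a=7 ⇒ p=148, q=7
→ (148, 7).  Check: 148²=21904, 447·7²=21903, difference 1.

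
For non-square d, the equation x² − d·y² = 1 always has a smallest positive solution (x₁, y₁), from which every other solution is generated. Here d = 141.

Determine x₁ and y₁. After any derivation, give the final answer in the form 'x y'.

√141 = [11; 1,6,1,22, …], period ℓ=4 (even) → k=3
step 0: (11, 1)  from 11·(1,0) + (0,1)
step 1: (12, 1)  from 1·(11,1) + (1,0)
step 2: (83, 7)  from 6·(12,1) + (11,1)
step 3: (95, 8)  from 1·(83,7) + (12,1)
(x₁, y₁) = (95, 8);  95² − 141·8² = 1 ✓

95 8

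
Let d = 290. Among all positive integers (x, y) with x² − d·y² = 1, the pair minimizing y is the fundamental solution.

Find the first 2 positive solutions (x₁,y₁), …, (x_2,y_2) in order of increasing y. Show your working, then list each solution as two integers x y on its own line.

√290 → a₀=17, period (34); ℓ=1 odd so k=1
a_0=17:  p_0=17·1+0=17,  q_0=17·0+1=1
a_1=34:  p_1=34·17+1=579,  q_1=34·1+0=34
→ (579, 34).  Check: 579²=335241, 290·34²=335240, difference 1.
(579+34√290)^2 = 670481 + 39372√290

579 34
670481 39372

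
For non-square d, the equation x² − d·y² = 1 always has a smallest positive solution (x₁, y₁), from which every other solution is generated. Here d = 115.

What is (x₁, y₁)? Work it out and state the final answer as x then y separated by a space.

√115 → a₀=10, period (1,2,1,1,1,1,1,2,1,20); ℓ=10 even so k=9
k=0  a_k=10  p_k/q_k = 10/1
k=1  a_k=1  p_k/q_k = 11/1
…
k=3  a_k=1  p_k/q_k = 43/4
k=4  a_k=1  p_k/q_k = 75/7
k=5  a_k=1  p_k/q_k = 118/11
k=6  a_k=1  p_k/q_k = 193/18
k=7  a_k=1  p_k/q_k = 311/29
k=8  a_k=2  p_k/q_k = 815/76
k=9  a_k=1  p_k/q_k = 1126/105
(x₁, y₁) = (1126, 105);  1126² − 115·105² = 1 ✓

1126 105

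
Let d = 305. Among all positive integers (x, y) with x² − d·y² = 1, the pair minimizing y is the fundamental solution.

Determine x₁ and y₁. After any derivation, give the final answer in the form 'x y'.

489 28

[17; 2,6,2,34] for √305; ℓ=4 ⇒ convergent index 3
a_0=17:  p_0=17·1+0=17,  q_0=17·0+1=1
…
a_2=6:  p_2=6·35+17=227,  q_2=6·2+1=13
a_3=2:  p_3=2·227+35=489,  q_3=2·13+2=28
fundamental: x₁=489, y₁=28  (since 239121 − 305·784 = 1)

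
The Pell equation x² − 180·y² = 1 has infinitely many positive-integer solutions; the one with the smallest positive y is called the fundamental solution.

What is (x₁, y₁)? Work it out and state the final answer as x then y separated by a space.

161 12

[13; 2,2,2,26] for √180; ℓ=4 ⇒ convergent index 3
a_0=13:  p_0=13·1+0=13,  q_0=13·0+1=1
a_1=2:  p_1=2·13+1=27,  q_1=2·1+0=2
a_2=2:  p_2=2·27+13=67,  q_2=2·2+1=5
a_3=2:  p_3=2·67+27=161,  q_3=2·5+2=12
fundamental: x₁=161, y₁=12  (since 25921 − 180·144 = 1)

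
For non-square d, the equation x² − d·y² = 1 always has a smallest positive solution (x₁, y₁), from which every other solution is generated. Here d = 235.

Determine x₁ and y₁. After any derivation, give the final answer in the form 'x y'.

d=235: √d = [15; 3,30] (ℓ=2, even), read p_1/q_1
k=0  a_k=15  p_k/q_k = 15/1
k=1  a_k=3  p_k/q_k = 46/3
fundamental: x₁=46, y₁=3  (since 2116 − 235·9 = 1)

46 3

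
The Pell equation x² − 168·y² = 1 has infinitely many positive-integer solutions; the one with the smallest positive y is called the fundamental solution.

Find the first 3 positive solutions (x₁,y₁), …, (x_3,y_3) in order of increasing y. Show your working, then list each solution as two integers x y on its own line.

13 1
337 26
8749 675

[12; 1,24] for √168; ℓ=2 ⇒ convergent index 1
i=0: a=12 ⇒ p=12, q=1
i=1: a=1 ⇒ p=13, q=1
→ (13, 1).  Check: 13²=169, 168·1²=168, difference 1.
n=2: (13,1)∘(13,1) = (13·13+168·1·1, 13·1+1·13) = (337,26)
n=3: (337,26)∘(13,1) = (13·337+168·1·26, 13·26+1·337) = (8749,675)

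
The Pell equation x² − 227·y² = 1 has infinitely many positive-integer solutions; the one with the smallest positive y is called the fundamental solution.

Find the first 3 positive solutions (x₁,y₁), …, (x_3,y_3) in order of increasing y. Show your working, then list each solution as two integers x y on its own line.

√227 → a₀=15, period (15,30); ℓ=2 even so k=1
step 0: (15, 1)  from 15·(1,0) + (0,1)
step 1: (226, 15)  from 15·(15,1) + (1,0)
fundamental: x₁=226, y₁=15  (since 51076 − 227·225 = 1)
(x_2, y_2) = (226·226 + 227·15·15, 226·15 + 15·226) = (102151, 6780)
(x_3, y_3) = (226·102151 + 227·15·6780, 226·6780 + 15·102151) = (46172026, 3064545)

226 15
102151 6780
46172026 3064545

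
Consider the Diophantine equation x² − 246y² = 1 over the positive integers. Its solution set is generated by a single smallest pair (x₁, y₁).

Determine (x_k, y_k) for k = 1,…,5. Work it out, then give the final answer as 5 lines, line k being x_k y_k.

[15; 1,2,5,1,14,1,5,2,1,30] for √246; ℓ=10 ⇒ convergent index 9
a_0=15:  p_0=15·1+0=15,  q_0=15·0+1=1
…
a_2=2:  p_2=2·16+15=47,  q_2=2·1+1=3
…
a_5=14:  p_5=14·298+251=4423,  q_5=14·19+16=282
…
a_7=5:  p_7=5·4721+4423=28028,  q_7=5·301+282=1787
a_8=2:  p_8=2·28028+4721=60777,  q_8=2·1787+301=3875
a_9=1:  p_9=1·60777+28028=88805,  q_9=1·3875+1787=5662
→ (88805, 5662).  Check: 88805²=7886328025, 246·5662²=7886328024, difference 1.
k=2:  x_2 = 88805·88805+246·5662·5662 = 15772656049,  y_2 = 88805·5662+5662·88805 = 1005627820
k=3:  x_3 = 88805·15772656049+246·5662·1005627820 = 2801381440774085,  y_3 = 88805·1005627820+5662·15772656049 = 178609557104538
k=4:  x_4 = 88805·2801381440774085+246·5662·178609557104538 = 497553357680112580801,  y_4 = 88805·178609557104538+5662·2801381440774085 = 31722843436331366360
k=5:  x_5 = 88805·497553357680112580801+246·5662·31722843436331366360 = 88370451854763414035291525,  y_5 = 88805·31722843436331366360+5662·497553357680112580801 = 5634294222548204422095062

88805 5662
15772656049 1005627820
2801381440774085 178609557104538
497553357680112580801 31722843436331366360
88370451854763414035291525 5634294222548204422095062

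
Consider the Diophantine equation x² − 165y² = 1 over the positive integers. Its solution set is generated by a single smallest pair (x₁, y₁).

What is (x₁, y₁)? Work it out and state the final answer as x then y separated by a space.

1079 84

[12; 1,5,2,5,1,24] for √165; ℓ=6 ⇒ convergent index 5
i=0: a=12 ⇒ p=12, q=1
i=1: a=1 ⇒ p=13, q=1
i=2: a=5 ⇒ p=77, q=6
i=3: a=2 ⇒ p=167, q=13
i=4: a=5 ⇒ p=912, q=71
i=5: a=1 ⇒ p=1079, q=84
fundamental: x₁=1079, y₁=84  (since 1164241 − 165·7056 = 1)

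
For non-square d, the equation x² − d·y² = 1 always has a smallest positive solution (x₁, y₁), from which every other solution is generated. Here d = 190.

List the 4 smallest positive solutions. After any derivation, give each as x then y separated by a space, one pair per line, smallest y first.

[13; 1,3,1,1,1,…,3,1,26] for √190; ℓ=14 ⇒ convergent index 13
a_0=13:  p_0=13·1+0=13,  q_0=13·0+1=1
a_1=1:  p_1=1·13+1=14,  q_1=1·1+0=1
a_2=3:  p_2=3·14+13=55,  q_2=3·1+1=4
…
a_8=2:  p_8=2·1213+510=2936,  q_8=2·88+37=213
a_9=1:  p_9=1·2936+1213=4149,  q_9=1·213+88=301
…
a_11=1:  p_11=1·7085+4149=11234,  q_11=1·514+301=815
a_12=3:  p_12=3·11234+7085=40787,  q_12=3·815+514=2959
a_13=1:  p_13=1·40787+11234=52021,  q_13=1·2959+815=3774
→ (52021, 3774).  Check: 52021²=2706184441, 190·3774²=2706184440, difference 1.
(x_2, y_2) = (52021·52021 + 190·3774·3774, 52021·3774 + 3774·52021) = (5412368881, 392654508)
(x_3, y_3) = (52021·5412368881 + 190·3774·392654508, 52021·392654508 + 3774·5412368881) = (563113683064981, 40852560317562)
(x_4, y_4) = (52021·563113683064981 + 190·3774·40852560317562, 52021·40852560317562 + 3774·563113683064981) = (58587473808034384321, 4250382080167131096)

52021 3774
5412368881 392654508
563113683064981 40852560317562
58587473808034384321 4250382080167131096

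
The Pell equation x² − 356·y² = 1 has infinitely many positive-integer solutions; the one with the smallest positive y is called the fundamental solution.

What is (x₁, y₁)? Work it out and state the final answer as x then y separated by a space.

500001 26500

√356 → a₀=18, period (1,6,1,1,2,…,6,1,36); ℓ=14 even so k=13
k=0  a_k=18  p_k/q_k = 18/1
k=1  a_k=1  p_k/q_k = 19/1
…
k=3  a_k=1  p_k/q_k = 151/8
…
k=11  a_k=1  p_k/q_k = 66019/3499
k=12  a_k=6  p_k/q_k = 433982/23001
k=13  a_k=1  p_k/q_k = 500001/26500
→ (500001, 26500).  Check: 500001²=250001000001, 356·26500²=250001000000, difference 1.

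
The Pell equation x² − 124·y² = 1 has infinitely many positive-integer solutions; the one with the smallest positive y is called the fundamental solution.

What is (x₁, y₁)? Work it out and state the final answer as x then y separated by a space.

d=124: √d = [11; 7,2,1,1,1,…,2,7,22] (ℓ=16, even), read p_15/q_15
k=0  a_k=11  p_k/q_k = 11/1
…
k=2  a_k=2  p_k/q_k = 167/15
k=3  a_k=1  p_k/q_k = 245/22
k=4  a_k=1  p_k/q_k = 412/37
k=5  a_k=1  p_k/q_k = 657/59
k=6  a_k=3  p_k/q_k = 2383/214
k=7  a_k=1  p_k/q_k = 3040/273
…
k=11  a_k=1  p_k/q_k = 84875/7622
k=12  a_k=1  p_k/q_k = 152167/13665
…
k=14  a_k=2  p_k/q_k = 626251/56239
k=15  a_k=7  p_k/q_k = 4620799/414960
fundamental: x₁=4620799, y₁=414960  (since 21351783398401 − 124·172191801600 = 1)

4620799 414960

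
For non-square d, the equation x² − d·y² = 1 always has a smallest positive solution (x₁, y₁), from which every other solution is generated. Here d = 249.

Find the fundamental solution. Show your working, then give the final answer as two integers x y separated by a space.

8553815 542076

√249 = [15; 1,3,1,1,5,…,3,1,30, …], period ℓ=16 (even) → k=15
step 0: (15, 1)  from 15·(1,0) + (0,1)
step 1: (16, 1)  from 1·(15,1) + (1,0)
…
step 3: (79, 5)  from 1·(63,4) + (16,1)
…
step 5: (789, 50)  from 5·(142,9) + (79,5)
…
step 9: (113835, 7214)  from 3·(36751,2329) + (3582,227)
…
step 11: (866765, 54929)  from 5·(150586,9543) + (113835,7214)
step 12: (1017351, 64472)  from 1·(866765,54929) + (150586,9543)
…
step 14: (6669699, 422675)  from 3·(1884116,119401) + (1017351,64472)
step 15: (8553815, 542076)  from 1·(6669699,422675) + (1884116,119401)
fundamental: x₁=8553815, y₁=542076  (since 73167751054225 − 249·293846389776 = 1)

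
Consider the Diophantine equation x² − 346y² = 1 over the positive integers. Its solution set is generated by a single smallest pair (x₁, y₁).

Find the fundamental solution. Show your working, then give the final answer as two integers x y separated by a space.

17299 930

√346 = [18; 1,1,1,1,36, …], period ℓ=5 (odd) → k=9
a_0=18:  p_0=18·1+0=18,  q_0=18·0+1=1
a_1=1:  p_1=1·18+1=19,  q_1=1·1+0=1
…
a_4=1:  p_4=1·56+37=93,  q_4=1·3+2=5
a_5=36:  p_5=36·93+56=3404,  q_5=36·5+3=183
…
a_8=1:  p_8=1·6901+3497=10398,  q_8=1·371+188=559
a_9=1:  p_9=1·10398+6901=17299,  q_9=1·559+371=930
(x₁, y₁) = (17299, 930);  17299² − 346·930² = 1 ✓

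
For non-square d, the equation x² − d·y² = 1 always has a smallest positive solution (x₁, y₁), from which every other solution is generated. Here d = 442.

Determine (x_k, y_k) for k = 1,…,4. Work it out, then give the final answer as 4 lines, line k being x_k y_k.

883 42
1559377 74172
2753858899 130987710
4863313256257 231324221688

d=442: √d = [21; 42] (ℓ=1, odd), read p_1/q_1
step 0: (21, 1)  from 21·(1,0) + (0,1)
step 1: (883, 42)  from 42·(21,1) + (1,0)
→ (883, 42).  Check: 883²=779689, 442·42²=779688, difference 1.
(x_2, y_2) = (883·883 + 442·42·42, 883·42 + 42·883) = (1559377, 74172)
(x_3, y_3) = (883·1559377 + 442·42·74172, 883·74172 + 42·1559377) = (2753858899, 130987710)
(x_4, y_4) = (883·2753858899 + 442·42·130987710, 883·130987710 + 42·2753858899) = (4863313256257, 231324221688)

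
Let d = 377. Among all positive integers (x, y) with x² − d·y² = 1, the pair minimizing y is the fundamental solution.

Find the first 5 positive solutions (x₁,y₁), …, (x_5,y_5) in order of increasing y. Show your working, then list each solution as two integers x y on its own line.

d=377: √d = [19; 2,2,2,38] (ℓ=4, even), read p_3/q_3
i=0: a=19 ⇒ p=19, q=1
i=1: a=2 ⇒ p=39, q=2
i=2: a=2 ⇒ p=97, q=5
i=3: a=2 ⇒ p=233, q=12
→ (233, 12).  Check: 233²=54289, 377·12²=54288, difference 1.
(233+12√377)^2 = 108577 + 5592√377
(233+12√377)^3 = 50596649 + 2605860√377
(233+12√377)^4 = 23577929857 + 1214325168√377
(233+12√377)^5 = 10987264716713 + 565872922428√377

233 12
108577 5592
50596649 2605860
23577929857 1214325168
10987264716713 565872922428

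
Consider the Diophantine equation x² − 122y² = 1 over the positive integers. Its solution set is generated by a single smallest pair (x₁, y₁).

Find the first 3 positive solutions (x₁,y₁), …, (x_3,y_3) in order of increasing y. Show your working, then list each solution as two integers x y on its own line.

[11; 22] for √122; ℓ=1 ⇒ convergent index 1
k=0  a_k=11  p_k/q_k = 11/1
k=1  a_k=22  p_k/q_k = 243/22
fundamental: x₁=243, y₁=22  (since 59049 − 122·484 = 1)
n=2: (243,22)∘(243,22) = (243·243+122·22·22, 243·22+22·243) = (118097,10692)
n=3: (118097,10692)∘(243,22) = (243·118097+122·22·10692, 243·10692+22·118097) = (57394899,5196290)

243 22
118097 10692
57394899 5196290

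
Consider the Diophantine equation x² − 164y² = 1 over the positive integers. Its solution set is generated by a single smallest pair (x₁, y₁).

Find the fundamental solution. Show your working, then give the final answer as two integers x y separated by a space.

2049 160

[12; 1,4,6,4,1,24] for √164; ℓ=6 ⇒ convergent index 5
i=0: a=12 ⇒ p=12, q=1
i=1: a=1 ⇒ p=13, q=1
i=2: a=4 ⇒ p=64, q=5
i=3: a=6 ⇒ p=397, q=31
i=4: a=4 ⇒ p=1652, q=129
i=5: a=1 ⇒ p=2049, q=160
→ (2049, 160).  Check: 2049²=4198401, 164·160²=4198400, difference 1.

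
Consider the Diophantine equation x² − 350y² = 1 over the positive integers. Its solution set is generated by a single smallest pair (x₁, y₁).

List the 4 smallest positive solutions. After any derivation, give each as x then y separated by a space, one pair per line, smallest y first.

√350 → a₀=18, period (1,2,2,2,1,36); ℓ=6 even so k=5
i=0: a=18 ⇒ p=18, q=1
…
i=2: a=2 ⇒ p=56, q=3
i=3: a=2 ⇒ p=131, q=7
i=4: a=2 ⇒ p=318, q=17
i=5: a=1 ⇒ p=449, q=24
(x₁, y₁) = (449, 24);  449² − 350·24² = 1 ✓
n=2: (449,24)∘(449,24) = (449·449+350·24·24, 449·24+24·449) = (403201,21552)
n=3: (403201,21552)∘(449,24) = (449·403201+350·24·21552, 449·21552+24·403201) = (362074049,19353672)
n=4: (362074049,19353672)∘(449,24) = (449·362074049+350·24·19353672, 449·19353672+24·362074049) = (325142092801,17379575904)

449 24
403201 21552
362074049 19353672
325142092801 17379575904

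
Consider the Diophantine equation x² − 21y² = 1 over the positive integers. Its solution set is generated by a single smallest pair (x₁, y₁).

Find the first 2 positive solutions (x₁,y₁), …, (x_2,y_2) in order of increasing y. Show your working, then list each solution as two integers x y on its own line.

55 12
6049 1320

[4; 1,1,2,1,1,8] for √21; ℓ=6 ⇒ convergent index 5
i=0: a=4 ⇒ p=4, q=1
…
i=2: a=1 ⇒ p=9, q=2
…
i=4: a=1 ⇒ p=32, q=7
i=5: a=1 ⇒ p=55, q=12
→ (55, 12).  Check: 55²=3025, 21·12²=3024, difference 1.
(x_2, y_2) = (55·55 + 21·12·12, 55·12 + 12·55) = (6049, 1320)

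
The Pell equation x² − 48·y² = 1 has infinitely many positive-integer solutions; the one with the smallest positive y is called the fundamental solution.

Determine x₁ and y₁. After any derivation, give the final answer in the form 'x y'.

d=48: √d = [6; 1,12] (ℓ=2, even), read p_1/q_1
step 0: (6, 1)  from 6·(1,0) + (0,1)
step 1: (7, 1)  from 1·(6,1) + (1,0)
→ (7, 1).  Check: 7²=49, 48·1²=48, difference 1.

7 1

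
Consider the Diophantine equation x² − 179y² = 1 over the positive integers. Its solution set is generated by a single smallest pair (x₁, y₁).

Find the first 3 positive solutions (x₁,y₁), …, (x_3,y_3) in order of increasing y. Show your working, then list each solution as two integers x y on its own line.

√179 = [13; 2,1,1,1,3,…,1,2,26, …], period ℓ=14 (even) → k=13
i=0: a=13 ⇒ p=13, q=1
i=1: a=2 ⇒ p=27, q=2
i=2: a=1 ⇒ p=40, q=3
i=3: a=1 ⇒ p=67, q=5
i=4: a=1 ⇒ p=107, q=8
…
i=6: a=5 ⇒ p=2047, q=153
i=7: a=13 ⇒ p=26999, q=2018
i=8: a=5 ⇒ p=137042, q=10243
i=9: a=3 ⇒ p=438125, q=32747
i=10: a=1 ⇒ p=575167, q=42990
i=11: a=1 ⇒ p=1013292, q=75737
i=12: a=1 ⇒ p=1588459, q=118727
i=13: a=2 ⇒ p=4190210, q=313191
fundamental: x₁=4190210, y₁=313191  (since 17557859844100 − 179·98088602481 = 1)
k=2:  x_2 = 4190210·4190210+179·313191·313191 = 35115719688199,  y_2 = 4190210·313191+313191·4190210 = 2624672120220
k=3:  x_3 = 4190210·35115719688199+179·313191·2624672120220 = 294284479589372473370,  y_3 = 4190210·2624672120220+313191·35115719688199 = 21995854729733779209

4190210 313191
35115719688199 2624672120220
294284479589372473370 21995854729733779209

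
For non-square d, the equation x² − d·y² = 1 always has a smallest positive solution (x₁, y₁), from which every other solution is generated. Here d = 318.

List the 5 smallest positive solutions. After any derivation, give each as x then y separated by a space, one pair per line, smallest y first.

107 6
22897 1284
4899851 274770
1048545217 58799496
224383776587 12582817374

√318 = [17; 1,4,1,34, …], period ℓ=4 (even) → k=3
i=0: a=17 ⇒ p=17, q=1
…
i=2: a=4 ⇒ p=89, q=5
i=3: a=1 ⇒ p=107, q=6
→ (107, 6).  Check: 107²=11449, 318·6²=11448, difference 1.
(x_2, y_2) = (107·107 + 318·6·6, 107·6 + 6·107) = (22897, 1284)
(x_3, y_3) = (107·22897 + 318·6·1284, 107·1284 + 6·22897) = (4899851, 274770)
(x_4, y_4) = (107·4899851 + 318·6·274770, 107·274770 + 6·4899851) = (1048545217, 58799496)
(x_5, y_5) = (107·1048545217 + 318·6·58799496, 107·58799496 + 6·1048545217) = (224383776587, 12582817374)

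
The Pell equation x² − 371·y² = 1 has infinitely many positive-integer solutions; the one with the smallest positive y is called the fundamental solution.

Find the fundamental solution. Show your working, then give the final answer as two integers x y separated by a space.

d=371: √d = [19; 3,1,4,1,3,38] (ℓ=6, even), read p_5/q_5
i=0: a=19 ⇒ p=19, q=1
…
i=4: a=1 ⇒ p=443, q=23
i=5: a=3 ⇒ p=1695, q=88
(x₁, y₁) = (1695, 88);  1695² − 371·88² = 1 ✓

1695 88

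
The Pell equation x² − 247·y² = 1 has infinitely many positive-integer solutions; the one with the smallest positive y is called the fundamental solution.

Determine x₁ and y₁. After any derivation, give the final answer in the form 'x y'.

√247 = [15; 1,2,1,1,9,1,9,1,1,2,1,30, …], period ℓ=12 (even) → k=11
step 0: (15, 1)  from 15·(1,0) + (0,1)
step 1: (16, 1)  from 1·(15,1) + (1,0)
step 2: (47, 3)  from 2·(16,1) + (15,1)
…
step 4: (110, 7)  from 1·(63,4) + (47,3)
step 5: (1053, 67)  from 9·(110,7) + (63,4)
…
step 7: (11520, 733)  from 9·(1163,74) + (1053,67)
step 8: (12683, 807)  from 1·(11520,733) + (1163,74)
step 9: (24203, 1540)  from 1·(12683,807) + (11520,733)
step 10: (61089, 3887)  from 2·(24203,1540) + (12683,807)
step 11: (85292, 5427)  from 1·(61089,3887) + (24203,1540)
fundamental: x₁=85292, y₁=5427  (since 7274725264 − 247·29452329 = 1)

85292 5427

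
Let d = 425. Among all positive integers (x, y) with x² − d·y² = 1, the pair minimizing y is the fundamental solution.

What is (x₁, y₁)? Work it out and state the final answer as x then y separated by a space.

√425 → a₀=20, period (1,1,1,1,1,1,40); ℓ=7 odd so k=13
step 0: (20, 1)  from 20·(1,0) + (0,1)
…
step 3: (62, 3)  from 1·(41,2) + (21,1)
step 4: (103, 5)  from 1·(62,3) + (41,2)
…
step 6: (268, 13)  from 1·(165,8) + (103,5)
…
step 12: (88420, 4289)  from 1·(55229,2679) + (33191,1610)
step 13: (143649, 6968)  from 1·(88420,4289) + (55229,2679)
(x₁, y₁) = (143649, 6968);  143649² − 425·6968² = 1 ✓

143649 6968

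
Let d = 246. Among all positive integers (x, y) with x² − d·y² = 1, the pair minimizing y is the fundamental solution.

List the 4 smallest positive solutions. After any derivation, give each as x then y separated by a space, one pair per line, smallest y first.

88805 5662
15772656049 1005627820
2801381440774085 178609557104538
497553357680112580801 31722843436331366360

d=246: √d = [15; 1,2,5,1,14,1,5,2,1,30] (ℓ=10, even), read p_9/q_9
i=0: a=15 ⇒ p=15, q=1
i=1: a=1 ⇒ p=16, q=1
…
i=4: a=1 ⇒ p=298, q=19
…
i=8: a=2 ⇒ p=60777, q=3875
i=9: a=1 ⇒ p=88805, q=5662
→ (88805, 5662).  Check: 88805²=7886328025, 246·5662²=7886328024, difference 1.
k=2:  x_2 = 88805·88805+246·5662·5662 = 15772656049,  y_2 = 88805·5662+5662·88805 = 1005627820
k=3:  x_3 = 88805·15772656049+246·5662·1005627820 = 2801381440774085,  y_3 = 88805·1005627820+5662·15772656049 = 178609557104538
k=4:  x_4 = 88805·2801381440774085+246·5662·178609557104538 = 497553357680112580801,  y_4 = 88805·178609557104538+5662·2801381440774085 = 31722843436331366360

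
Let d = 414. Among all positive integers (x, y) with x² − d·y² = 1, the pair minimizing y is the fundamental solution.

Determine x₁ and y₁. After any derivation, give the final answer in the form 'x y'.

√414 → a₀=20, period (2,1,7,2,7,1,2,40); ℓ=8 even so k=7
k=0  a_k=20  p_k/q_k = 20/1
…
k=2  a_k=1  p_k/q_k = 61/3
…
k=5  a_k=7  p_k/q_k = 7447/366
k=6  a_k=1  p_k/q_k = 8444/415
k=7  a_k=2  p_k/q_k = 24335/1196
(x₁, y₁) = (24335, 1196);  24335² − 414·1196² = 1 ✓

24335 1196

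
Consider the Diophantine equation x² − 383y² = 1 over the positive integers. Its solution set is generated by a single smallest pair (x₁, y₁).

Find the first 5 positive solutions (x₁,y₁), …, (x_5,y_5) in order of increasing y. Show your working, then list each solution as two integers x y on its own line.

18768 959
704475647 35997024
26443197867024 1351184291905
992571874432137217 50718053544949056
37257177852241504710288 1903752856512023474111

d=383: √d = [19; 1,1,3,19,3,1,1,38] (ℓ=8, even), read p_7/q_7
i=0: a=19 ⇒ p=19, q=1
i=1: a=1 ⇒ p=20, q=1
i=2: a=1 ⇒ p=39, q=2
i=3: a=3 ⇒ p=137, q=7
…
i=6: a=1 ⇒ p=10705, q=547
i=7: a=1 ⇒ p=18768, q=959
fundamental: x₁=18768, y₁=959  (since 352237824 − 383·919681 = 1)
k=2:  x_2 = 18768·18768+383·959·959 = 704475647,  y_2 = 18768·959+959·18768 = 35997024
k=3:  x_3 = 18768·704475647+383·959·35997024 = 26443197867024,  y_3 = 18768·35997024+959·704475647 = 1351184291905
k=4:  x_4 = 18768·26443197867024+383·959·1351184291905 = 992571874432137217,  y_4 = 18768·1351184291905+959·26443197867024 = 50718053544949056
k=5:  x_5 = 18768·992571874432137217+383·959·50718053544949056 = 37257177852241504710288,  y_5 = 18768·50718053544949056+959·992571874432137217 = 1903752856512023474111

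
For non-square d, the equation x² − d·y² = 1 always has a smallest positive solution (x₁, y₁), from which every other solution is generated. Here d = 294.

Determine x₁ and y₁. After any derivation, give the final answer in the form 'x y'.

4801 280

√294 → a₀=17, period (6,1,4,1,6,34); ℓ=6 even so k=5
step 0: (17, 1)  from 17·(1,0) + (0,1)
…
step 2: (120, 7)  from 1·(103,6) + (17,1)
…
step 4: (703, 41)  from 1·(583,34) + (120,7)
step 5: (4801, 280)  from 6·(703,41) + (583,34)
fundamental: x₁=4801, y₁=280  (since 23049601 − 294·78400 = 1)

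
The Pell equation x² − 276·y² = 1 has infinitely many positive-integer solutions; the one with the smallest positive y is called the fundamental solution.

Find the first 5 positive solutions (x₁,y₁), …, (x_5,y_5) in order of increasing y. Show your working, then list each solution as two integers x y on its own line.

[16; 1,1,1,1,2,2,2,1,1,1,1,32] for √276; ℓ=12 ⇒ convergent index 11
a_0=16:  p_0=16·1+0=16,  q_0=16·0+1=1
a_1=1:  p_1=1·16+1=17,  q_1=1·1+0=1
…
a_6=2:  p_6=2·216+83=515,  q_6=2·13+5=31
a_7=2:  p_7=2·515+216=1246,  q_7=2·31+13=75
a_8=1:  p_8=1·1246+515=1761,  q_8=1·75+31=106
a_9=1:  p_9=1·1761+1246=3007,  q_9=1·106+75=181
a_10=1:  p_10=1·3007+1761=4768,  q_10=1·181+106=287
a_11=1:  p_11=1·4768+3007=7775,  q_11=1·287+181=468
fundamental: x₁=7775, y₁=468  (since 60450625 − 276·219024 = 1)
n=2: (7775,468)∘(7775,468) = (7775·7775+276·468·468, 7775·468+468·7775) = (120901249,7277400)
n=3: (120901249,7277400)∘(7775,468) = (7775·120901249+276·468·7277400, 7775·7277400+468·120901249) = (1880014414175,113163569532)
n=4: (1880014414175,113163569532)∘(7775,468) = (7775·1880014414175+276·468·113163569532, 7775·113163569532+468·1880014414175) = (29234224019520001,1759693498945200)
n=5: (29234224019520001,1759693498945200)∘(7775,468) = (7775·29234224019520001+276·468·1759693498945200, 7775·1759693498945200+468·29234224019520001) = (454592181623521601375,27363233795434290468)

7775 468
120901249 7277400
1880014414175 113163569532
29234224019520001 1759693498945200
454592181623521601375 27363233795434290468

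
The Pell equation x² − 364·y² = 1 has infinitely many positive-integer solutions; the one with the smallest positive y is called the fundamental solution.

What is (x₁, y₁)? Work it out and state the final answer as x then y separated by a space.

4954951 259710

√364 → a₀=19, period (12,1,2,3,1,8,1,3,2,1,12,38); ℓ=12 even so k=11
i=0: a=19 ⇒ p=19, q=1
…
i=2: a=1 ⇒ p=248, q=13
i=3: a=2 ⇒ p=725, q=38
…
i=6: a=8 ⇒ p=27607, q=1447
…
i=9: a=2 ⇒ p=270499, q=14178
i=10: a=1 ⇒ p=390371, q=20461
i=11: a=12 ⇒ p=4954951, q=259710
(x₁, y₁) = (4954951, 259710);  4954951² − 364·259710² = 1 ✓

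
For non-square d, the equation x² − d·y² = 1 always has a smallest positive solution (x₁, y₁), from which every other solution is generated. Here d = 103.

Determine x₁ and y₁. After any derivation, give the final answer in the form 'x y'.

227528 22419

√103 → a₀=10, period (6,1,2,1,1,9,1,1,2,1,6,20); ℓ=12 even so k=11
step 0: (10, 1)  from 10·(1,0) + (0,1)
step 1: (61, 6)  from 6·(10,1) + (1,0)
step 2: (71, 7)  from 1·(61,6) + (10,1)
…
step 7: (5044, 497)  from 1·(4567,450) + (477,47)
…
step 9: (24266, 2391)  from 2·(9611,947) + (5044,497)
step 10: (33877, 3338)  from 1·(24266,2391) + (9611,947)
step 11: (227528, 22419)  from 6·(33877,3338) + (24266,2391)
fundamental: x₁=227528, y₁=22419  (since 51768990784 − 103·502611561 = 1)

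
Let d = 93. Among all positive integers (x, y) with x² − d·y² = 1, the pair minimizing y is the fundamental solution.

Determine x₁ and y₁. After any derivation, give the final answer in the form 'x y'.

12151 1260

[9; 1,1,1,4,6,4,1,1,1,18] for √93; ℓ=10 ⇒ convergent index 9
a_0=9:  p_0=9·1+0=9,  q_0=9·0+1=1
…
a_2=1:  p_2=1·10+9=19,  q_2=1·1+1=2
a_3=1:  p_3=1·19+10=29,  q_3=1·2+1=3
a_4=4:  p_4=4·29+19=135,  q_4=4·3+2=14
…
a_6=4:  p_6=4·839+135=3491,  q_6=4·87+14=362
…
a_8=1:  p_8=1·4330+3491=7821,  q_8=1·449+362=811
a_9=1:  p_9=1·7821+4330=12151,  q_9=1·811+449=1260
→ (12151, 1260).  Check: 12151²=147646801, 93·1260²=147646800, difference 1.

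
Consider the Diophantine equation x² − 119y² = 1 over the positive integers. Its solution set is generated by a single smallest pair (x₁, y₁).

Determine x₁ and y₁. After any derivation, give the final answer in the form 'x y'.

√119 → a₀=10, period (1,9,1,20); ℓ=4 even so k=3
a_0=10:  p_0=10·1+0=10,  q_0=10·0+1=1
…
a_2=9:  p_2=9·11+10=109,  q_2=9·1+1=10
a_3=1:  p_3=1·109+11=120,  q_3=1·10+1=11
fundamental: x₁=120, y₁=11  (since 14400 − 119·121 = 1)

120 11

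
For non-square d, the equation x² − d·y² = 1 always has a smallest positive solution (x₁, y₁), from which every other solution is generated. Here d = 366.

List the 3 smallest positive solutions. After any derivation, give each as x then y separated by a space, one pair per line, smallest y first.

√366 = [19; 7,1,1,1,2,12,2,1,1,1,7,38, …], period ℓ=12 (even) → k=11
i=0: a=19 ⇒ p=19, q=1
…
i=2: a=1 ⇒ p=153, q=8
…
i=5: a=2 ⇒ p=1167, q=61
i=6: a=12 ⇒ p=14444, q=755
i=7: a=2 ⇒ p=30055, q=1571
…
i=9: a=1 ⇒ p=74554, q=3897
i=10: a=1 ⇒ p=119053, q=6223
i=11: a=7 ⇒ p=907925, q=47458
(x₁, y₁) = (907925, 47458);  907925² − 366·47458² = 1 ✓
n=2: (907925,47458)∘(907925,47458) = (907925·907925+366·47458·47458, 907925·47458+47458·907925) = (1648655611249,86176609300)
n=3: (1648655611249,86176609300)∘(907925,47458) = (907925·1648655611249+366·47458·86176609300, 907925·86176609300+47458·1648655611249) = (2993711291685588725,156483795997357542)

907925 47458
1648655611249 86176609300
2993711291685588725 156483795997357542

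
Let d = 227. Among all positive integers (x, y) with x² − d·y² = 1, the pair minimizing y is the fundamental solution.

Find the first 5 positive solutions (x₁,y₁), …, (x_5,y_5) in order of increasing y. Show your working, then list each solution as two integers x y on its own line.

[15; 15,30] for √227; ℓ=2 ⇒ convergent index 1
step 0: (15, 1)  from 15·(1,0) + (0,1)
step 1: (226, 15)  from 15·(15,1) + (1,0)
→ (226, 15).  Check: 226²=51076, 227·15²=51075, difference 1.
k=2:  x_2 = 226·226+227·15·15 = 102151,  y_2 = 226·15+15·226 = 6780
k=3:  x_3 = 226·102151+227·15·6780 = 46172026,  y_3 = 226·6780+15·102151 = 3064545
k=4:  x_4 = 226·46172026+227·15·3064545 = 20869653601,  y_4 = 226·3064545+15·46172026 = 1385167560
k=5:  x_5 = 226·20869653601+227·15·1385167560 = 9433037255626,  y_5 = 226·1385167560+15·20869653601 = 626092672575

226 15
102151 6780
46172026 3064545
20869653601 1385167560
9433037255626 626092672575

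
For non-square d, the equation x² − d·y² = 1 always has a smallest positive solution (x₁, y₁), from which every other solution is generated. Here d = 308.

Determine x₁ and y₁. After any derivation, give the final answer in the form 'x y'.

351 20

√308 = [17; 1,1,4,1,1,34, …], period ℓ=6 (even) → k=5
step 0: (17, 1)  from 17·(1,0) + (0,1)
step 1: (18, 1)  from 1·(17,1) + (1,0)
step 2: (35, 2)  from 1·(18,1) + (17,1)
step 3: (158, 9)  from 4·(35,2) + (18,1)
step 4: (193, 11)  from 1·(158,9) + (35,2)
step 5: (351, 20)  from 1·(193,11) + (158,9)
fundamental: x₁=351, y₁=20  (since 123201 − 308·400 = 1)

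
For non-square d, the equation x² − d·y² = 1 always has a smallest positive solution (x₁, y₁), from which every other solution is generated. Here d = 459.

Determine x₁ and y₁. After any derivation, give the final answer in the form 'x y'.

499850 23331

[21; 2,2,1,4,21,4,1,2,2,42] for √459; ℓ=10 ⇒ convergent index 9
k=0  a_k=21  p_k/q_k = 21/1
k=1  a_k=2  p_k/q_k = 43/2
…
k=3  a_k=1  p_k/q_k = 150/7
…
k=5  a_k=21  p_k/q_k = 14997/700
k=6  a_k=4  p_k/q_k = 60695/2833
k=7  a_k=1  p_k/q_k = 75692/3533
k=8  a_k=2  p_k/q_k = 212079/9899
k=9  a_k=2  p_k/q_k = 499850/23331
(x₁, y₁) = (499850, 23331);  499850² − 459·23331² = 1 ✓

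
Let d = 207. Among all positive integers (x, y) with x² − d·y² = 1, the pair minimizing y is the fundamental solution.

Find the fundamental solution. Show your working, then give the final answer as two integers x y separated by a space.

1151 80

√207 → a₀=14, period (2,1,1,2,1,1,2,28); ℓ=8 even so k=7
step 0: (14, 1)  from 14·(1,0) + (0,1)
step 1: (29, 2)  from 2·(14,1) + (1,0)
step 2: (43, 3)  from 1·(29,2) + (14,1)
step 3: (72, 5)  from 1·(43,3) + (29,2)
step 4: (187, 13)  from 2·(72,5) + (43,3)
…
step 6: (446, 31)  from 1·(259,18) + (187,13)
step 7: (1151, 80)  from 2·(446,31) + (259,18)
→ (1151, 80).  Check: 1151²=1324801, 207·80²=1324800, difference 1.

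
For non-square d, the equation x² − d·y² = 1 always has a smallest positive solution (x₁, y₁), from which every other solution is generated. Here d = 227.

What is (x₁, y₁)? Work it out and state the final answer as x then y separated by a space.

[15; 15,30] for √227; ℓ=2 ⇒ convergent index 1
step 0: (15, 1)  from 15·(1,0) + (0,1)
step 1: (226, 15)  from 15·(15,1) + (1,0)
→ (226, 15).  Check: 226²=51076, 227·15²=51075, difference 1.

226 15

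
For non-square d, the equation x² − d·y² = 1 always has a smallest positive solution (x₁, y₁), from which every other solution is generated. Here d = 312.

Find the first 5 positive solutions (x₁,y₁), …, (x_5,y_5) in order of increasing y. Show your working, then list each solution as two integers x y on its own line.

√312 = [17; 1,1,1,34, …], period ℓ=4 (even) → k=3
k=0  a_k=17  p_k/q_k = 17/1
…
k=2  a_k=1  p_k/q_k = 35/2
k=3  a_k=1  p_k/q_k = 53/3
(x₁, y₁) = (53, 3);  53² − 312·3² = 1 ✓
k=2:  x_2 = 53·53+312·3·3 = 5617,  y_2 = 53·3+3·53 = 318
k=3:  x_3 = 53·5617+312·3·318 = 595349,  y_3 = 53·318+3·5617 = 33705
k=4:  x_4 = 53·595349+312·3·33705 = 63101377,  y_4 = 53·33705+3·595349 = 3572412
k=5:  x_5 = 53·63101377+312·3·3572412 = 6688150613,  y_5 = 53·3572412+3·63101377 = 378641967

53 3
5617 318
595349 33705
63101377 3572412
6688150613 378641967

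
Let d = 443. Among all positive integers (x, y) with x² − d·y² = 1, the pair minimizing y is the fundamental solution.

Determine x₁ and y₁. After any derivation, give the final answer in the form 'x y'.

442 21

√443 → a₀=21, period (21,42); ℓ=2 even so k=1
i=0: a=21 ⇒ p=21, q=1
i=1: a=21 ⇒ p=442, q=21
(x₁, y₁) = (442, 21);  442² − 443·21² = 1 ✓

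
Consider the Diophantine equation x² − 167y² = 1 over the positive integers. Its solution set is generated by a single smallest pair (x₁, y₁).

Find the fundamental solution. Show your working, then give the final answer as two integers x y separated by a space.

168 13

d=167: √d = [12; 1,11,1,24] (ℓ=4, even), read p_3/q_3
i=0: a=12 ⇒ p=12, q=1
i=1: a=1 ⇒ p=13, q=1
i=2: a=11 ⇒ p=155, q=12
i=3: a=1 ⇒ p=168, q=13
(x₁, y₁) = (168, 13);  168² − 167·13² = 1 ✓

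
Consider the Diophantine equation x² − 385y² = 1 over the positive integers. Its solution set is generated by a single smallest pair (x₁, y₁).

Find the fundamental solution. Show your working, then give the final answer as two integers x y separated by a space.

d=385: √d = [19; 1,1,1,1,1,…,1,1,38] (ℓ=16, even), read p_15/q_15
k=0  a_k=19  p_k/q_k = 19/1
k=1  a_k=1  p_k/q_k = 20/1
k=2  a_k=1  p_k/q_k = 39/2
k=3  a_k=1  p_k/q_k = 59/3
…
k=5  a_k=1  p_k/q_k = 157/8
k=6  a_k=3  p_k/q_k = 569/29
k=7  a_k=1  p_k/q_k = 726/37
k=8  a_k=2  p_k/q_k = 2021/103
k=9  a_k=1  p_k/q_k = 2747/140
…
k=11  a_k=1  p_k/q_k = 13009/663
k=12  a_k=1  p_k/q_k = 23271/1186
k=13  a_k=1  p_k/q_k = 36280/1849
k=14  a_k=1  p_k/q_k = 59551/3035
k=15  a_k=1  p_k/q_k = 95831/4884
(x₁, y₁) = (95831, 4884);  95831² − 385·4884² = 1 ✓

95831 4884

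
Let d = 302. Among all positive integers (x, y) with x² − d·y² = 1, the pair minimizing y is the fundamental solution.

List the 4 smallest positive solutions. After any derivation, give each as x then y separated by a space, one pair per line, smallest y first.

4276623 246092
36579008568257 2104885414632
312869258720405635599 18003602753159249380
2676047735673238042056036097 153989243234046232237072848

√302 = [17; 2,1,1,1,4,…,1,2,34, …], period ℓ=16 (even) → k=15
k=0  a_k=17  p_k/q_k = 17/1
…
k=2  a_k=1  p_k/q_k = 52/3
…
k=5  a_k=4  p_k/q_k = 643/37
…
k=9  a_k=1  p_k/q_k = 36581/2105
…
k=12  a_k=1  p_k/q_k = 574956/33085
…
k=14  a_k=1  p_k/q_k = 1617193/93059
k=15  a_k=2  p_k/q_k = 4276623/246092
fundamental: x₁=4276623, y₁=246092  (since 18289504284129 − 302·60561272464 = 1)
(4276623+246092√302)^2 = 36579008568257 + 2104885414632√302
(4276623+246092√302)^3 = 312869258720405635599 + 18003602753159249380√302
(4276623+246092√302)^4 = 2676047735673238042056036097 + 153989243234046232237072848√302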